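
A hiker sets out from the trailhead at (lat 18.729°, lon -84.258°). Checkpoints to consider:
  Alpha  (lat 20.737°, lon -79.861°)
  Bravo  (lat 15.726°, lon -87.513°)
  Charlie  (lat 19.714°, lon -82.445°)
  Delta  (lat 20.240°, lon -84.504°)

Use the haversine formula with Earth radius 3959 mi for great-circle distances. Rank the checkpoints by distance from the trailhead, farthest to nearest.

Distances from the trailhead:
Alpha (lat 20.737°, lon -79.861°): 317.8 mi
Bravo (lat 15.726°, lon -87.513°): 298.6 mi
Charlie (lat 19.714°, lon -82.445°): 136.5 mi
Delta (lat 20.240°, lon -84.504°): 105.6 mi

Alpha, Bravo, Charlie, Delta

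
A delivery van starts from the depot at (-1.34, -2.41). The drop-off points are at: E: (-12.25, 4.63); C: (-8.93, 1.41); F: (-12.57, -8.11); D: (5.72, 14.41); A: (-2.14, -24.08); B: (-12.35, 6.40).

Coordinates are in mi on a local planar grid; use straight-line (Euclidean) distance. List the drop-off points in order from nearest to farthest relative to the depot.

Computing each straight-line distance from (-1.34, -2.41):
C (-8.93, 1.41): 8.5 mi
F (-12.57, -8.11): 12.6 mi
E (-12.25, 4.63): 13.0 mi
B (-12.35, 6.40): 14.1 mi
D (5.72, 14.41): 18.2 mi
A (-2.14, -24.08): 21.7 mi

C, F, E, B, D, A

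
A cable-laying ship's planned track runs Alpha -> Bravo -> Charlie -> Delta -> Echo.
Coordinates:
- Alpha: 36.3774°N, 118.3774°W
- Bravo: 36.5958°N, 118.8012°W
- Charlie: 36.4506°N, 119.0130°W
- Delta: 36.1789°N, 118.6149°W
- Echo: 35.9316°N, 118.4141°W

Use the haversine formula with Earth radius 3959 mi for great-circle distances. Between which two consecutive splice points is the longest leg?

Charlie–Delta

Leg distances:
Alpha→Bravo: 28.0 mi
Bravo→Charlie: 15.5 mi
Charlie→Delta: 29.0 mi
Delta→Echo: 20.4 mi
The longest leg is Charlie–Delta at 29.0 mi.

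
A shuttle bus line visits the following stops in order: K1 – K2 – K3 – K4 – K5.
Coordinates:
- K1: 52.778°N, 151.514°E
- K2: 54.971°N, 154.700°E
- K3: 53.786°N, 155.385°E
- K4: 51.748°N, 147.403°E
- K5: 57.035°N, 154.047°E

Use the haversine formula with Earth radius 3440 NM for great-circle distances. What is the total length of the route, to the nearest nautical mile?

Leg distances:
K1→K2: 173.3 NM  (cumulative 173.3 NM)
K2→K3: 75.1 NM  (cumulative 248.4 NM)
K3→K4: 314.5 NM  (cumulative 562.9 NM)
K4→K5: 392.9 NM  (cumulative 955.8 NM)
Total route length ≈ 956 NM.

956 NM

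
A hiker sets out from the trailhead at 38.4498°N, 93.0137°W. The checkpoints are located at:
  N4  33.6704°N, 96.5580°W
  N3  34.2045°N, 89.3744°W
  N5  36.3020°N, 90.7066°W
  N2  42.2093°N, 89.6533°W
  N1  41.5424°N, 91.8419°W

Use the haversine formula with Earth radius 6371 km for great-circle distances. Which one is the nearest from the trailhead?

N5

Distance to each, sorted:
N5: 314.0 km
N1: 358.1 km
N2: 505.8 km
N3: 573.6 km
N4: 619.5 km
The nearest is N5 at 314.0 km.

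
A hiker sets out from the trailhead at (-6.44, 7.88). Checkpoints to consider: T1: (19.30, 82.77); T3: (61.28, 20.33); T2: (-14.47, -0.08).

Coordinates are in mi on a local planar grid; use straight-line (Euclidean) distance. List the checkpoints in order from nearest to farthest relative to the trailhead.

T2, T3, T1

Distances from the trailhead:
T2 (-14.47, -0.08): 11.3 mi
T3 (61.28, 20.33): 68.9 mi
T1 (19.30, 82.77): 79.2 mi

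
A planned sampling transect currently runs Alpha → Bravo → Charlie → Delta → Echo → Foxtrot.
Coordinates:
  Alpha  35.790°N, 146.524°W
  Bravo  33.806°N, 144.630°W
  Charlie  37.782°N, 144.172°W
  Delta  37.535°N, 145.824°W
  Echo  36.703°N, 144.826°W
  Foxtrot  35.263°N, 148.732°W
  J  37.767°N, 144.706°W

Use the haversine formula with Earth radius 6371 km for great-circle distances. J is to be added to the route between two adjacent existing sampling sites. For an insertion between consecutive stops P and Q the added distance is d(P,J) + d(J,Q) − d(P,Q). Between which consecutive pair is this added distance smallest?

Added distance for inserting J between each consecutive pair:
Alpha–Bravo: 433.2 km
Bravo–Charlie: 43.4 km
Charlie–Delta: 0.7 km
Delta–Echo: 92.5 km
Echo–Foxtrot: 187.5 km
Smallest added distance is 0.7 km, inserting between Charlie and Delta.

between Charlie and Delta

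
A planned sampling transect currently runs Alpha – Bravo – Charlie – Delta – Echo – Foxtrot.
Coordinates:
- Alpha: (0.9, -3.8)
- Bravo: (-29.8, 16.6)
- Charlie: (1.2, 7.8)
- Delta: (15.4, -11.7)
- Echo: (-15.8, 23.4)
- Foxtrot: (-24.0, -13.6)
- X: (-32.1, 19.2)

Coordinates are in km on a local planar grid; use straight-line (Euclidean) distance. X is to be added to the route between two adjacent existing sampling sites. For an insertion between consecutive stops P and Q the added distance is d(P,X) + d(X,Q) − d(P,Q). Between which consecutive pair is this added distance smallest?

Added distance for inserting X between each consecutive pair:
Alpha–Bravo: 6.8 km
Bravo–Charlie: 6.4 km
Charlie–Delta: 67.7 km
Delta–Echo: 26.5 km
Echo–Foxtrot: 12.7 km
Smallest added distance is 6.4 km, inserting between Bravo and Charlie.

between Bravo and Charlie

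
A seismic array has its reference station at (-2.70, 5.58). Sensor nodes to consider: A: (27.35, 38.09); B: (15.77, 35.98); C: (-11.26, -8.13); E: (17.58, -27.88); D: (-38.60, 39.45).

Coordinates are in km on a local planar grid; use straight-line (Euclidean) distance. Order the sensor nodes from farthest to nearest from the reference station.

Distances from the reference station:
D (-38.60, 39.45): 49.4 km
A (27.35, 38.09): 44.3 km
E (17.58, -27.88): 39.1 km
B (15.77, 35.98): 35.6 km
C (-11.26, -8.13): 16.2 km

D, A, E, B, C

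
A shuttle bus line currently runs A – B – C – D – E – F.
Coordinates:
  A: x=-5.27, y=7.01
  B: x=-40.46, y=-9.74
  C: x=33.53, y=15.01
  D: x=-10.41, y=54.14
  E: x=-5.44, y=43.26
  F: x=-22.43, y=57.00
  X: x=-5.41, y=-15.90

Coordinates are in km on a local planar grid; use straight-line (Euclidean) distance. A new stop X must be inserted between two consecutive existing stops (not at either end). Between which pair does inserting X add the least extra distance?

between B and C

Added distance for inserting X between each consecutive pair:
A–B: 19.5 km
B–C: 7.3 km
C–D: 61.1 km
D–E: 117.4 km
E–F: 112.2 km
Smallest added distance is 7.3 km, inserting between B and C.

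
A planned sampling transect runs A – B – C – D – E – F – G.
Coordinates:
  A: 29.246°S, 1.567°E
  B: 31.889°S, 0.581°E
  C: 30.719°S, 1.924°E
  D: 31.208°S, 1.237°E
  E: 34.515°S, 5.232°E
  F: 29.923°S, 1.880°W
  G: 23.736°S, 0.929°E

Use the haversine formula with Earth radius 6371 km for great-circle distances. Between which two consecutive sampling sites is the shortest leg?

C–D

Leg distances:
A→B: 308.7 km
B→C: 182.2 km
C→D: 85.1 km
D→E: 523.8 km
E→F: 841.2 km
F→G: 742.2 km
The shortest leg is C–D at 85.1 km.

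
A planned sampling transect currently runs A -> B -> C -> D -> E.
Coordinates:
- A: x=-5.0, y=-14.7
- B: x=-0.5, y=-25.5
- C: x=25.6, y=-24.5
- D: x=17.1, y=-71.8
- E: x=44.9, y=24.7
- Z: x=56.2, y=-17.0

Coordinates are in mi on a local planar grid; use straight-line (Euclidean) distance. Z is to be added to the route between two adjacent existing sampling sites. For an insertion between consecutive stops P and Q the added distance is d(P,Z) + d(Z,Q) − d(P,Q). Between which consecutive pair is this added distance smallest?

Added distance for inserting Z between each consecutive pair:
A–B: 106.9 mi
B–C: 62.7 mi
C–D: 50.8 mi
D–E: 10.1 mi
Smallest added distance is 10.1 mi, inserting between D and E.

between D and E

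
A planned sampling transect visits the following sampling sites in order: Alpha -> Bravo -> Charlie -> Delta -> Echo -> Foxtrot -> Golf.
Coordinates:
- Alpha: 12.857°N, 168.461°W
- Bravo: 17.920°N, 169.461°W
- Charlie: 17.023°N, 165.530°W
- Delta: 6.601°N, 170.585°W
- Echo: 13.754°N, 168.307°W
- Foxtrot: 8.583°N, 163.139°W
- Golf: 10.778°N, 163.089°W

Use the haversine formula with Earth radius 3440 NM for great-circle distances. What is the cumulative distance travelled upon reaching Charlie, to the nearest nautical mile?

541 NM

Leg distances:
Alpha→Bravo: 309.4 NM  (cumulative 309.4 NM)
Bravo→Charlie: 231.5 NM  (cumulative 540.9 NM)
Cumulative distance at Charlie ≈ 541 NM.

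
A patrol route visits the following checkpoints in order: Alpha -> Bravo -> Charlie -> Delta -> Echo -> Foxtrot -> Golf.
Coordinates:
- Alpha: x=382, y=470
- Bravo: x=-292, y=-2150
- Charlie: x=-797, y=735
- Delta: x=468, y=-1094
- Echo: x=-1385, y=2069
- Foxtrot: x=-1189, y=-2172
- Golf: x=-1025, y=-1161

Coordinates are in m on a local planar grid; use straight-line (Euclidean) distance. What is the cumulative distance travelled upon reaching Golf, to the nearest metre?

Leg distances:
Alpha→Bravo: 2705.3 m  (cumulative 2705.3 m)
Bravo→Charlie: 2928.9 m  (cumulative 5634.2 m)
Charlie→Delta: 2223.8 m  (cumulative 7858.0 m)
Delta→Echo: 3665.8 m  (cumulative 11523.8 m)
Echo→Foxtrot: 4245.5 m  (cumulative 15769.3 m)
Foxtrot→Golf: 1024.2 m  (cumulative 16793.6 m)
Cumulative distance at Golf ≈ 16794 m.

16794 m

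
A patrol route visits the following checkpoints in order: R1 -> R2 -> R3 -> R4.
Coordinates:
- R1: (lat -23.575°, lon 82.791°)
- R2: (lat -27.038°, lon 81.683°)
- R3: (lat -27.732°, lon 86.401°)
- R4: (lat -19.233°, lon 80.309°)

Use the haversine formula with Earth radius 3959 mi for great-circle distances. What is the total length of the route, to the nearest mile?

1245 mi

Leg distances:
R1→R2: 249.1 mi  (cumulative 249.1 mi)
R2→R3: 293.4 mi  (cumulative 542.5 mi)
R3→R4: 702.5 mi  (cumulative 1245.0 mi)
Total route length ≈ 1245 mi.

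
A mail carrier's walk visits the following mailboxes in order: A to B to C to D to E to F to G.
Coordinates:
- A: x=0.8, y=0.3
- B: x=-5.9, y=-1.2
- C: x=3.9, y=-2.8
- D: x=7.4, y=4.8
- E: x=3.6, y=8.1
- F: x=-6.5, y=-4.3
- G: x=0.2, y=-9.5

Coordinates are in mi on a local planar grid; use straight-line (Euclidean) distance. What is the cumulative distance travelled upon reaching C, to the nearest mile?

17 mi

Leg distances:
A→B: 6.9 mi  (cumulative 6.9 mi)
B→C: 9.9 mi  (cumulative 16.8 mi)
Cumulative distance at C ≈ 17 mi.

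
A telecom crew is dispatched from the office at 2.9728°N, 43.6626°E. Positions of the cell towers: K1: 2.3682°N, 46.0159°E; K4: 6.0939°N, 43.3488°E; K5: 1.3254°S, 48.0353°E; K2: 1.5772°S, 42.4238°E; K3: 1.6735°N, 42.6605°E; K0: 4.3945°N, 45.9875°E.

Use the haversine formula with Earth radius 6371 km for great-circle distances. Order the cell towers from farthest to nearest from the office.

Distances from the office:
K5 1.3254°S, 48.0353°E: 681.7 km
K2 1.5772°S, 42.4238°E: 524.3 km
K4 6.0939°N, 43.3488°E: 348.8 km
K0 4.3945°N, 45.9875°E: 302.6 km
K1 2.3682°N, 46.0159°E: 269.9 km
K3 1.6735°N, 42.6605°E: 182.4 km

K5, K2, K4, K0, K1, K3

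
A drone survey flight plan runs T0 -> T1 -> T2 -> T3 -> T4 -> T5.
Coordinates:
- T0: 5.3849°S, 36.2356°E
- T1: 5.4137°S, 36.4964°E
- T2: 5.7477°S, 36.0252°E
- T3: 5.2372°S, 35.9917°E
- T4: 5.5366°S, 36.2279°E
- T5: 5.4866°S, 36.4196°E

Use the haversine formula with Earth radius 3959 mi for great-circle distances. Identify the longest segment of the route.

Leg distances:
T0→T1: 18.1 mi
T1→T2: 39.8 mi
T2→T3: 35.3 mi
T3→T4: 26.3 mi
T4→T5: 13.6 mi
The longest leg is T1–T2 at 39.8 mi.

T1–T2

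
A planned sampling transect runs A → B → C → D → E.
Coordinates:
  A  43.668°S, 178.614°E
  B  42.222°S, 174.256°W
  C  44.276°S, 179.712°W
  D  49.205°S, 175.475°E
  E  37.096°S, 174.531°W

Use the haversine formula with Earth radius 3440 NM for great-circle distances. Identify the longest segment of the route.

D–E

Leg distances:
A→B: 325.0 NM
B→C: 268.5 NM
C→D: 355.9 NM
D→E: 847.0 NM
The longest leg is D–E at 847.0 NM.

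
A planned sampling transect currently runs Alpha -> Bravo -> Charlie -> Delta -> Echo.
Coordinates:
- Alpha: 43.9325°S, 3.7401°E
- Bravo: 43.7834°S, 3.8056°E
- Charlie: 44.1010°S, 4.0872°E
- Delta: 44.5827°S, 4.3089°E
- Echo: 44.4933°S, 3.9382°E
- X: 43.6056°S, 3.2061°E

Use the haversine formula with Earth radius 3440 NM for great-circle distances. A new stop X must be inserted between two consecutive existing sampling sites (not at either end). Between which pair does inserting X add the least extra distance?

between Alpha and Bravo

Added distance for inserting X between each consecutive pair:
Alpha–Bravo: 49.1 NM
Bravo–Charlie: 53.9 NM
Charlie–Delta: 93.4 NM
Delta–Echo: 120.7 NM
Smallest added distance is 49.1 NM, inserting between Alpha and Bravo.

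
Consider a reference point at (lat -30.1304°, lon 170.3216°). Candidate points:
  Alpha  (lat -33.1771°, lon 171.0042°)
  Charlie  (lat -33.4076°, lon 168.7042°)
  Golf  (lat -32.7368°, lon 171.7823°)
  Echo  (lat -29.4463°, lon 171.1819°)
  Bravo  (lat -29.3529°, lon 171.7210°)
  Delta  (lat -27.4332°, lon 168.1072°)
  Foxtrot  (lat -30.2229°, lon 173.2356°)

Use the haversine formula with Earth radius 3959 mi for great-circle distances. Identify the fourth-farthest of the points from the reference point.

Distances from the reference point ((lat -30.1304°, lon 170.3216°)):
Charlie: 245.6 mi
Delta: 229.6 mi
Alpha: 214.3 mi
Golf: 199.6 mi
Foxtrot: 174.2 mi
Bravo: 99.7 mi
Echo: 70.0 mi
The fourth-farthest is Golf at 199.6 mi.

Golf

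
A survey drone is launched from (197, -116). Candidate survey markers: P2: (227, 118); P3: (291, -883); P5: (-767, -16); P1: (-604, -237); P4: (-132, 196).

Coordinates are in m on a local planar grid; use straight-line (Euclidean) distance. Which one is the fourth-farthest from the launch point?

Distances from the launch point ((197, -116)):
P5: 969.2 m
P1: 810.1 m
P3: 772.7 m
P4: 453.4 m
P2: 235.9 m
The fourth-farthest is P4 at 453.4 m.

P4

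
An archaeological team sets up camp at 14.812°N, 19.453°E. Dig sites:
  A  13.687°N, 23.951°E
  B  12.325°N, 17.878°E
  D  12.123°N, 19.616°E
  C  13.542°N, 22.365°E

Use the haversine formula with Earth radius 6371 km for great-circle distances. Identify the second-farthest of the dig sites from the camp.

Distances from the camp (14.812°N, 19.453°E):
A: 500.6 km
C: 344.2 km
B: 324.7 km
D: 299.5 km
The second-farthest is C at 344.2 km.

C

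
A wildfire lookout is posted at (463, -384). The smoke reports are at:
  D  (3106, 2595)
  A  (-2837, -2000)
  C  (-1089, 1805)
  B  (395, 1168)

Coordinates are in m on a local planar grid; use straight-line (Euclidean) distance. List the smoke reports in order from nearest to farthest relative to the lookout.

Distances from the lookout:
B (395, 1168): 1553.5 m
C (-1089, 1805): 2683.4 m
A (-2837, -2000): 3674.4 m
D (3106, 2595): 3982.4 m

B, C, A, D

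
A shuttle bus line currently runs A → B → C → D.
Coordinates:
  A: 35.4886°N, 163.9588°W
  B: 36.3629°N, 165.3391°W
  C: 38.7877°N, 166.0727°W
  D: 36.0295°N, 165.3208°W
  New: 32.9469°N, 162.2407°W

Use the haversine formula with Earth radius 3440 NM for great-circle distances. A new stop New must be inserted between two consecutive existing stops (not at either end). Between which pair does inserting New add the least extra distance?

between A and B

Added distance for inserting New between each consecutive pair:
A–B: 345.5 NM
B–C: 503.2 NM
C–D: 467.4 NM
Smallest added distance is 345.5 NM, inserting between A and B.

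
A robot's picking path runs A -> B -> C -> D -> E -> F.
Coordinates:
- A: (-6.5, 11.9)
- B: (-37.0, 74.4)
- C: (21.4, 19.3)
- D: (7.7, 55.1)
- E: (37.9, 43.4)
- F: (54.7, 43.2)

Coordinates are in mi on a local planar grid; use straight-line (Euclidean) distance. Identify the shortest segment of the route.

E–F

Leg distances:
A→B: 69.5 mi
B→C: 80.3 mi
C→D: 38.3 mi
D→E: 32.4 mi
E→F: 16.8 mi
The shortest leg is E–F at 16.8 mi.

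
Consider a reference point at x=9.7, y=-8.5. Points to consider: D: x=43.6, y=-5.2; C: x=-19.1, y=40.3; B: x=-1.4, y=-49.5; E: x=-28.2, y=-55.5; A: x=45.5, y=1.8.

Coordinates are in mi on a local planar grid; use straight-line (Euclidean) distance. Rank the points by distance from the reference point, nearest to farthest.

Distances from the reference point:
D x=43.6, y=-5.2: 34.1 mi
A x=45.5, y=1.8: 37.3 mi
B x=-1.4, y=-49.5: 42.5 mi
C x=-19.1, y=40.3: 56.7 mi
E x=-28.2, y=-55.5: 60.4 mi

D, A, B, C, E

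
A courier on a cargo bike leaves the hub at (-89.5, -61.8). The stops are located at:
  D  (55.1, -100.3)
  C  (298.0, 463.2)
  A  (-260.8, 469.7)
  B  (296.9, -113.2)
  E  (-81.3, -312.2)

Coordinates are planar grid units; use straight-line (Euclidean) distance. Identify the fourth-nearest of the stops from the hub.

Distances from the hub ((-89.5, -61.8)):
D: 149.6
E: 250.5
B: 389.8
A: 558.4
C: 652.5
The fourth-nearest is A at 558.4.

A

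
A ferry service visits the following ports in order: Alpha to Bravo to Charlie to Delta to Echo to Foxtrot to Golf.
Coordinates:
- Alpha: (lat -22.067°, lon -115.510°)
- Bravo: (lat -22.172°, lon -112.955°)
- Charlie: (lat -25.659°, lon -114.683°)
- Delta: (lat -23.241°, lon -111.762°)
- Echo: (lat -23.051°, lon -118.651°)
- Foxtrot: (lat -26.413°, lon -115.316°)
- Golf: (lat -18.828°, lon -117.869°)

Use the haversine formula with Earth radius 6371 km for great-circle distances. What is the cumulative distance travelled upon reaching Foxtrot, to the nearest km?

Leg distances:
Alpha→Bravo: 263.4 km  (cumulative 263.4 km)
Bravo→Charlie: 425.6 km  (cumulative 689.1 km)
Charlie→Delta: 399.6 km  (cumulative 1088.7 km)
Delta→Echo: 704.6 km  (cumulative 1793.3 km)
Echo→Foxtrot: 503.1 km  (cumulative 2296.5 km)
Cumulative distance at Foxtrot ≈ 2296 km.

2296 km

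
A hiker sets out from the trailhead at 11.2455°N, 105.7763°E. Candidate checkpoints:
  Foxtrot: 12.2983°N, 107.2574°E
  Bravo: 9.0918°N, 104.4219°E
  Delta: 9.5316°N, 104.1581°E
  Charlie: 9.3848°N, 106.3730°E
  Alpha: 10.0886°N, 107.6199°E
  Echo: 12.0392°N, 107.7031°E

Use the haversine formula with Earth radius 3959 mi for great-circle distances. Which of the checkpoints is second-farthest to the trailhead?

Delta

Distance to each, sorted:
Bravo: 175.0 mi
Delta: 161.6 mi
Alpha: 148.5 mi
Echo: 141.5 mi
Charlie: 134.8 mi
Foxtrot: 123.8 mi
The second-farthest is Delta at 161.6 mi.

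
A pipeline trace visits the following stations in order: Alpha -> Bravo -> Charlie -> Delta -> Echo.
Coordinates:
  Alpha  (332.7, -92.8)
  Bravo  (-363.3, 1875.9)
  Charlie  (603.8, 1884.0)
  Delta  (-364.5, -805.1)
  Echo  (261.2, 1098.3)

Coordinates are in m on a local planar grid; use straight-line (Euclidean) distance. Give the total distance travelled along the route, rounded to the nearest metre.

7917 m

Leg distances:
Alpha→Bravo: 2088.1 m  (cumulative 2088.1 m)
Bravo→Charlie: 967.1 m  (cumulative 3055.2 m)
Charlie→Delta: 2858.1 m  (cumulative 5913.4 m)
Delta→Echo: 2003.6 m  (cumulative 7917.0 m)
Total route length ≈ 7917 m.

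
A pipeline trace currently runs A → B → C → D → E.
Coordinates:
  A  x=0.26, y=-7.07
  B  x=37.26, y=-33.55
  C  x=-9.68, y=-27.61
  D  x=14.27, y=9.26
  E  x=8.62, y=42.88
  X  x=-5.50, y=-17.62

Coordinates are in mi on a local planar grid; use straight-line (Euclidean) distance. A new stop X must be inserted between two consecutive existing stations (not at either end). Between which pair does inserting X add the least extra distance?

between C and D

Added distance for inserting X between each consecutive pair:
A–B: 12.2 mi
B–C: 9.1 mi
C–D: 0.2 mi
D–E: 61.4 mi
Smallest added distance is 0.2 mi, inserting between C and D.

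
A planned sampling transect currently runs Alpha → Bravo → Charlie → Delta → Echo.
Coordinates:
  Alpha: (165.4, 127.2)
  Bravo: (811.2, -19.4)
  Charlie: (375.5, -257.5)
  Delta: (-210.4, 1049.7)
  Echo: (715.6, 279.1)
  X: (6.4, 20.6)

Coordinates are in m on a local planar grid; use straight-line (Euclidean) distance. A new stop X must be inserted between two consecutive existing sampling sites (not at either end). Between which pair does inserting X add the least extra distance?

between Charlie and Delta

Added distance for inserting X between each consecutive pair:
Alpha–Bravo: 335.0 m
Bravo–Charlie: 771.4 m
Charlie–Delta: 81.3 m
Delta–Echo: 601.8 m
Smallest added distance is 81.3 m, inserting between Charlie and Delta.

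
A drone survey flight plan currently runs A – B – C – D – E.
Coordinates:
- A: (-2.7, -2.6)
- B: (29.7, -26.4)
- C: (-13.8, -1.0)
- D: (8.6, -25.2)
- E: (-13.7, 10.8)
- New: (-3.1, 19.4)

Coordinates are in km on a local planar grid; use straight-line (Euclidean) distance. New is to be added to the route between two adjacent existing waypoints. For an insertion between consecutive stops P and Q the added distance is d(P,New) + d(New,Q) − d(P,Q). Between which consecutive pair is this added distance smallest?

Added distance for inserting New between each consecutive pair:
A–B: 38.1 km
B–C: 29.0 km
C–D: 36.2 km
D–E: 17.4 km
Smallest added distance is 17.4 km, inserting between D and E.

between D and E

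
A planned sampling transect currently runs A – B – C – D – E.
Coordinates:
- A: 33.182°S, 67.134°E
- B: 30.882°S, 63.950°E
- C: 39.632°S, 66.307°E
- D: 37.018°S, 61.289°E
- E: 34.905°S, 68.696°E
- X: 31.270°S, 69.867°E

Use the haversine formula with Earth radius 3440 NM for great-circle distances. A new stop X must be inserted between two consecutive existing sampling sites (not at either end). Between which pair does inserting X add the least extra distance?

Added distance for inserting X between each consecutive pair:
A–B: 272.3 NM
B–C: 298.5 NM
C–D: 795.6 NM
D–E: 392.5 NM
Smallest added distance is 272.3 NM, inserting between A and B.

between A and B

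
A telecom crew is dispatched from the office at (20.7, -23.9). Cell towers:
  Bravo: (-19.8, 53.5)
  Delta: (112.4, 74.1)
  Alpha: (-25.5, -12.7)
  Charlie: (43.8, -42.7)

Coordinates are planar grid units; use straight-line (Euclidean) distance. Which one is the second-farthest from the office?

Distances from the office ((20.7, -23.9)):
Delta: 134.2
Bravo: 87.4
Alpha: 47.5
Charlie: 29.8
The second-farthest is Bravo at 87.4.

Bravo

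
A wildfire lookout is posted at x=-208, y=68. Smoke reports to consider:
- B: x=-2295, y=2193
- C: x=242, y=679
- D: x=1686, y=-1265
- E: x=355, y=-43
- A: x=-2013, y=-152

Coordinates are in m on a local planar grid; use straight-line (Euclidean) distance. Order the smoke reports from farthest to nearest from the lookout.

Distances from the lookout:
B x=-2295, y=2193: 2978.5 m
D x=1686, y=-1265: 2316.1 m
A x=-2013, y=-152: 1818.4 m
C x=242, y=679: 758.8 m
E x=355, y=-43: 573.8 m

B, D, A, C, E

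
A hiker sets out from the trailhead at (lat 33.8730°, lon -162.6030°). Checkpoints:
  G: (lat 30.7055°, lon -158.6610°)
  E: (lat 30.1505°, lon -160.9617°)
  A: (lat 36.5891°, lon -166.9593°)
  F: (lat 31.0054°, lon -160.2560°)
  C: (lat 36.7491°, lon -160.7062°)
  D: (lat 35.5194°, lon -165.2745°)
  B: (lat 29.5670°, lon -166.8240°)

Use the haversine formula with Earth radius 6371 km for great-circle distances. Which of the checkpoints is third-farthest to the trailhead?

A

Distance to each, sorted:
B: 623.3 km
G: 511.1 km
A: 497.7 km
E: 441.9 km
F: 387.5 km
C: 363.2 km
D: 305.2 km
The third-farthest is A at 497.7 km.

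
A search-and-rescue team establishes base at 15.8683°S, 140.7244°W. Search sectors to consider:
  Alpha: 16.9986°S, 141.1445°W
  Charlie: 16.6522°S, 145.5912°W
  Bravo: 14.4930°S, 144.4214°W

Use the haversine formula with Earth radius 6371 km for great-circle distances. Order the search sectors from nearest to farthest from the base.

Computing each great-circle distance from 15.8683°S, 140.7244°W:
Alpha 16.9986°S, 141.1445°W: 133.4 km
Bravo 14.4930°S, 144.4214°W: 425.2 km
Charlie 16.6522°S, 145.5912°W: 526.8 km

Alpha, Bravo, Charlie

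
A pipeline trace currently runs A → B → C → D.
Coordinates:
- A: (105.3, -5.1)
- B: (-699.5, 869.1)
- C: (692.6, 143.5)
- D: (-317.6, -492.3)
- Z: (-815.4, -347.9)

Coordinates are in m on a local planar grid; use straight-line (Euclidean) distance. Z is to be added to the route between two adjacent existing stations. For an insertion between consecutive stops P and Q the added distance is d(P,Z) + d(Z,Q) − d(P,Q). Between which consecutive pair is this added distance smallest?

Added distance for inserting Z between each consecutive pair:
A–B: 1016.7 m
B–C: 1238.7 m
C–D: 910.7 m
Smallest added distance is 910.7 m, inserting between C and D.

between C and D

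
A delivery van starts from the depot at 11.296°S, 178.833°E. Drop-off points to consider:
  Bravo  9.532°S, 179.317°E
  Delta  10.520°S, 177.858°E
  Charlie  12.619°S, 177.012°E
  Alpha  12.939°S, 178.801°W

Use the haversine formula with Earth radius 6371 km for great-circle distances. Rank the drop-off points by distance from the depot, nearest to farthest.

Distance from the depot at 11.296°S, 178.833°E to each:
Delta 10.520°S, 177.858°E: 137.0 km
Bravo 9.532°S, 179.317°E: 203.2 km
Charlie 12.619°S, 177.012°E: 246.7 km
Alpha 12.939°S, 178.801°W: 315.5 km

Delta, Bravo, Charlie, Alpha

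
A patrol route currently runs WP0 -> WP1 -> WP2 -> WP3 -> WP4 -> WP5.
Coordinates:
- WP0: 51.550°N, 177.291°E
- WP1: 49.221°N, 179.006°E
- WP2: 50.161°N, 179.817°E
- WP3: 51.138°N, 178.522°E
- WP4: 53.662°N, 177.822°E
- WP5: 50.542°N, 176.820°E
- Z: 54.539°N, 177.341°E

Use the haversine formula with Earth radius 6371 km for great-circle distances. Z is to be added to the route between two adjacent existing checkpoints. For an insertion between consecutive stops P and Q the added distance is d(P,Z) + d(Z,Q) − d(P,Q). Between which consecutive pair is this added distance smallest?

Added distance for inserting Z between each consecutive pair:
WP0–WP1: 648.5 km
WP1–WP2: 997.5 km
WP2–WP3: 759.4 km
WP3–WP4: 204.2 km
WP4–WP5: 194.7 km
Smallest added distance is 194.7 km, inserting between WP4 and WP5.

between WP4 and WP5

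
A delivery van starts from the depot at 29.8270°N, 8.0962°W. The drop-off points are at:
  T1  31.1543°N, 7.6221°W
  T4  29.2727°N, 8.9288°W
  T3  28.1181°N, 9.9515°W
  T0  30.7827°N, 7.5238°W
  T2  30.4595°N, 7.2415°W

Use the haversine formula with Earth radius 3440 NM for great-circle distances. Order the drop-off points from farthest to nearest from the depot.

Distance from the depot at 29.8270°N, 8.0962°W to each:
T3 28.1181°N, 9.9515°W: 141.5 NM
T1 31.1543°N, 7.6221°W: 83.4 NM
T0 30.7827°N, 7.5238°W: 64.6 NM
T2 30.4595°N, 7.2415°W: 58.4 NM
T4 29.2727°N, 8.9288°W: 54.8 NM

T3, T1, T0, T2, T4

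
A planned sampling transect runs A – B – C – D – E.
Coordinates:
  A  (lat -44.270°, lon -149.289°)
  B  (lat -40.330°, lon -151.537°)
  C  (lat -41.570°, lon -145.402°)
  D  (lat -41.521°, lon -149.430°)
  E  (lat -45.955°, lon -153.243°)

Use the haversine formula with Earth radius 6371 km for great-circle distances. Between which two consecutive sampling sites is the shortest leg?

C–D

Leg distances:
A→B: 475.5 km
B→C: 533.2 km
C→D: 335.2 km
D→E: 580.3 km
The shortest leg is C–D at 335.2 km.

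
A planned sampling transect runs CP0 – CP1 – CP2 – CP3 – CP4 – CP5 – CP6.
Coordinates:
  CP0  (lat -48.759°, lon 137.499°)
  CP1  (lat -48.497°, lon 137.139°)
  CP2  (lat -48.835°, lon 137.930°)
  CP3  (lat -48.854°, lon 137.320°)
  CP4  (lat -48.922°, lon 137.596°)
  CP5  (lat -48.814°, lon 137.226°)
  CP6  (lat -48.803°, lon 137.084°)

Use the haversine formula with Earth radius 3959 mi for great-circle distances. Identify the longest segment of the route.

Leg distances:
CP0→CP1: 24.5 mi
CP1→CP2: 43.0 mi
CP2→CP3: 27.8 mi
CP3→CP4: 13.4 mi
CP4→CP5: 18.4 mi
CP5→CP6: 6.5 mi
The longest leg is CP1–CP2 at 43.0 mi.

CP1–CP2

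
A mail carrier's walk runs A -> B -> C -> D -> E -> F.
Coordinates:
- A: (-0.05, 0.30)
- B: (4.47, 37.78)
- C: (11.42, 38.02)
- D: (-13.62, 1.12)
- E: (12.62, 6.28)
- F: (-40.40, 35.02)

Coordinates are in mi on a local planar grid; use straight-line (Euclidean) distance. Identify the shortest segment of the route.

Leg distances:
A→B: 37.8 mi
B→C: 7.0 mi
C→D: 44.6 mi
D→E: 26.7 mi
E→F: 60.3 mi
The shortest leg is B–C at 7.0 mi.

B–C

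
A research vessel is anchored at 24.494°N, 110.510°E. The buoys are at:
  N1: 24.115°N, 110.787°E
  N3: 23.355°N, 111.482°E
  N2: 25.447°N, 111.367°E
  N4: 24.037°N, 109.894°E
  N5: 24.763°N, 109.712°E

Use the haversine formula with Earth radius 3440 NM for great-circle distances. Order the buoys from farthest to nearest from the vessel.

N3, N2, N5, N4, N1

Distances from the vessel:
N3 23.355°N, 111.482°E: 86.7 NM
N2 25.447°N, 111.367°E: 73.8 NM
N5 24.763°N, 109.712°E: 46.5 NM
N4 24.037°N, 109.894°E: 43.5 NM
N1 24.115°N, 110.787°E: 27.3 NM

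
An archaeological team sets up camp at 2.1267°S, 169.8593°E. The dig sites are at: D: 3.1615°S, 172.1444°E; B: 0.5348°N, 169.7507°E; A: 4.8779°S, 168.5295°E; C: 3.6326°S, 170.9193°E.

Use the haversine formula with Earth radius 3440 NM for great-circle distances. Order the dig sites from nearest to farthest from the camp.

C, D, B, A

Distance from the camp at 2.1267°S, 169.8593°E to each:
C 3.6326°S, 170.9193°E: 110.5 NM
D 3.1615°S, 172.1444°E: 150.5 NM
B 0.5348°N, 169.7507°E: 159.9 NM
A 4.8779°S, 168.5295°E: 183.4 NM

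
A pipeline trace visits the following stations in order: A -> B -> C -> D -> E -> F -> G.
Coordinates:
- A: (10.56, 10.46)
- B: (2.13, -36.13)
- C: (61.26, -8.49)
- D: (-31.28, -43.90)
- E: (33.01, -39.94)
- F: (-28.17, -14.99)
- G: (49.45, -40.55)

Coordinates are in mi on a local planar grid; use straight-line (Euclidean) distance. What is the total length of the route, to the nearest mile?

Leg distances:
A→B: 47.3 mi  (cumulative 47.3 mi)
B→C: 65.3 mi  (cumulative 112.6 mi)
C→D: 99.1 mi  (cumulative 211.7 mi)
D→E: 64.4 mi  (cumulative 276.1 mi)
E→F: 66.1 mi  (cumulative 342.2 mi)
F→G: 81.7 mi  (cumulative 423.9 mi)
Total route length ≈ 424 mi.

424 mi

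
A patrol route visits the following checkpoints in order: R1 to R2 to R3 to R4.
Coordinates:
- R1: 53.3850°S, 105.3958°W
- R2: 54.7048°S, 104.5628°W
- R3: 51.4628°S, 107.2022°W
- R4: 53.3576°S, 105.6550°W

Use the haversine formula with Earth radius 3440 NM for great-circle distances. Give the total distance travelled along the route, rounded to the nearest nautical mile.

428 NM

Leg distances:
R1→R2: 84.5 NM  (cumulative 84.5 NM)
R2→R3: 216.6 NM  (cumulative 301.1 NM)
R3→R4: 127.1 NM  (cumulative 428.2 NM)
Total route length ≈ 428 NM.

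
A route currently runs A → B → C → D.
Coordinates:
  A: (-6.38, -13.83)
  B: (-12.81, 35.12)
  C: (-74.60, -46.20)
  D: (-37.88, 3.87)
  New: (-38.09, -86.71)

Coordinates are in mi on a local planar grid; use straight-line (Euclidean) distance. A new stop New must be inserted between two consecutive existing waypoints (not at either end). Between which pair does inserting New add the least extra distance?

between B and C

Added distance for inserting New between each consecutive pair:
A–B: 154.5 mi
B–C: 76.8 mi
C–D: 83.0 mi
Smallest added distance is 76.8 mi, inserting between B and C.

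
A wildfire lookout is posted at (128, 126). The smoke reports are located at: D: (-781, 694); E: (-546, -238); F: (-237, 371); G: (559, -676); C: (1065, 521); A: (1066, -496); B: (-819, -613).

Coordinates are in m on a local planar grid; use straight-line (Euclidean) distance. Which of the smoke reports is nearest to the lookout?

F

Distances from the lookout ((128, 126)):
F: 439.6 m
E: 766.0 m
G: 910.5 m
C: 1016.9 m
D: 1071.9 m
A: 1125.5 m
B: 1201.2 m
The nearest is F at 439.6 m.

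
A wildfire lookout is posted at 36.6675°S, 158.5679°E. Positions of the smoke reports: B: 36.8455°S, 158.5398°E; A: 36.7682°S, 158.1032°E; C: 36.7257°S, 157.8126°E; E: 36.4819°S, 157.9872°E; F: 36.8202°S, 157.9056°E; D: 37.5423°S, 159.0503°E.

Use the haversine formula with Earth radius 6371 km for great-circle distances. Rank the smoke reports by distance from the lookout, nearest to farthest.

Computing each great-circle distance from 36.6675°S, 158.5679°E:
B 36.8455°S, 158.5398°E: 20.0 km
A 36.7682°S, 158.1032°E: 42.9 km
E 36.4819°S, 157.9872°E: 55.8 km
F 36.8202°S, 157.9056°E: 61.4 km
C 36.7257°S, 157.8126°E: 67.7 km
D 37.5423°S, 159.0503°E: 106.3 km

B, A, E, F, C, D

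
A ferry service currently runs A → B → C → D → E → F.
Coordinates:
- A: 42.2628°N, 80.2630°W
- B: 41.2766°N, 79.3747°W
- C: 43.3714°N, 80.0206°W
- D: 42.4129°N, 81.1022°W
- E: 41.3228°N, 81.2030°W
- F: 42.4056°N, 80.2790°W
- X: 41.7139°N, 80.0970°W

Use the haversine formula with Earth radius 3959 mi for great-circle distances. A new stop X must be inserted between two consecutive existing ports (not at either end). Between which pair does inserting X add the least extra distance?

between A and B

Added distance for inserting X between each consecutive pair:
A–B: 4.8 mi
B–C: 14.2 mi
C–D: 99.3 mi
D–E: 58.4 mi
E–F: 23.3 mi
Smallest added distance is 4.8 mi, inserting between A and B.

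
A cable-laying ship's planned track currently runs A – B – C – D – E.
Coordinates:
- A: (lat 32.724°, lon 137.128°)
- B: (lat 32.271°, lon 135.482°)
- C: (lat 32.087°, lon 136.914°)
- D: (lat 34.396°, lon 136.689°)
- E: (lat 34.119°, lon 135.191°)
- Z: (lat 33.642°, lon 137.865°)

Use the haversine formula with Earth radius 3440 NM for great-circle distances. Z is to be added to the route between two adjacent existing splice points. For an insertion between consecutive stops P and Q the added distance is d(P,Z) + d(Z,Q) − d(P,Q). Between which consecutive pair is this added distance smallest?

Added distance for inserting Z between each consecutive pair:
A–B: 124.3 NM
B–C: 176.9 NM
C–D: 39.9 NM
D–E: 134.1 NM
Smallest added distance is 39.9 NM, inserting between C and D.

between C and D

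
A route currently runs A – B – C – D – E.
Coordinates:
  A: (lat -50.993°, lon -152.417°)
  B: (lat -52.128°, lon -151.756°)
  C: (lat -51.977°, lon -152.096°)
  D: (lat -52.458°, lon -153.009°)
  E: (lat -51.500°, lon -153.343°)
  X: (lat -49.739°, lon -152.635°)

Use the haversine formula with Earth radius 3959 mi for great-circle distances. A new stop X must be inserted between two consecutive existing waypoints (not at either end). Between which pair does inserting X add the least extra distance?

Added distance for inserting X between each consecutive pair:
A–B: 173.2 mi
B–C: 308.0 mi
C–D: 294.0 mi
D–E: 246.4 mi
Smallest added distance is 173.2 mi, inserting between A and B.

between A and B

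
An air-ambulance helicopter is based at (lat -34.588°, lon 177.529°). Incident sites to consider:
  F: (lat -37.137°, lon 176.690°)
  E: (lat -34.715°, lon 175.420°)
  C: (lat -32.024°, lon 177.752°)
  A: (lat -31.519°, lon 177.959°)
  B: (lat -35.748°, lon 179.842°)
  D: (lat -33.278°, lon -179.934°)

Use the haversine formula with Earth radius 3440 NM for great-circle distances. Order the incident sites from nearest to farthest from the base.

E, B, D, C, F, A

Computing each great-circle distance from (lat -34.588°, lon 177.529°):
E (lat -34.715°, lon 175.420°): 104.4 NM
B (lat -35.748°, lon 179.842°): 133.2 NM
D (lat -33.278°, lon -179.934°): 148.8 NM
C (lat -32.024°, lon 177.752°): 154.3 NM
F (lat -37.137°, lon 176.690°): 158.4 NM
A (lat -31.519°, lon 177.959°): 185.5 NM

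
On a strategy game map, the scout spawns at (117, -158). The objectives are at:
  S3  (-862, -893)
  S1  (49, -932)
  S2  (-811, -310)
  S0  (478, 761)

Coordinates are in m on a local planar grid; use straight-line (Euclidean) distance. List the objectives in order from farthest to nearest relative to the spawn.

S3, S0, S2, S1

Distances from the spawn:
S3 (-862, -893): 1224.2 m
S0 (478, 761): 987.4 m
S2 (-811, -310): 940.4 m
S1 (49, -932): 777.0 m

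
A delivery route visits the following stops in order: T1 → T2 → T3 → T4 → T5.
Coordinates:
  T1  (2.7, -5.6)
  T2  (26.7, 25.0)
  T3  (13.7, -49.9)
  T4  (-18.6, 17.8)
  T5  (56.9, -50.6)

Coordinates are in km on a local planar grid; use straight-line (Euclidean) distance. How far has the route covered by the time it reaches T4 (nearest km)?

190 km

Leg distances:
T1→T2: 38.9 km  (cumulative 38.9 km)
T2→T3: 76.0 km  (cumulative 114.9 km)
T3→T4: 75.0 km  (cumulative 189.9 km)
Cumulative distance at T4 ≈ 190 km.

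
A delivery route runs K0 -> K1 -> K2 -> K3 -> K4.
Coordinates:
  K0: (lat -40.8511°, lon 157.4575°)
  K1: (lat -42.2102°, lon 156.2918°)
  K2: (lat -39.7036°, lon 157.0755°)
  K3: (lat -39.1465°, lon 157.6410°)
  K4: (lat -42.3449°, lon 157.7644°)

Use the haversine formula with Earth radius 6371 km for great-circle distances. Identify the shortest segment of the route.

K2–K3

Leg distances:
K0→K1: 179.6 km
K1→K2: 286.4 km
K2→K3: 78.7 km
K3→K4: 355.8 km
The shortest leg is K2–K3 at 78.7 km.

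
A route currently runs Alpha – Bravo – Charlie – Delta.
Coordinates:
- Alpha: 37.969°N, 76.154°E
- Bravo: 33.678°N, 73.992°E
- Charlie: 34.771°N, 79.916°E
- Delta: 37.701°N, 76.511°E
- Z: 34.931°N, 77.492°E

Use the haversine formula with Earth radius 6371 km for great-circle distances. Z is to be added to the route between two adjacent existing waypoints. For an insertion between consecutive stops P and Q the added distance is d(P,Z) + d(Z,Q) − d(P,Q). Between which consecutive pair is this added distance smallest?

between Bravo and Charlie

Added distance for inserting Z between each consecutive pair:
Alpha–Bravo: 193.3 km
Bravo–Charlie: 14.3 km
Charlie–Delta: 95.7 km
Smallest added distance is 14.3 km, inserting between Bravo and Charlie.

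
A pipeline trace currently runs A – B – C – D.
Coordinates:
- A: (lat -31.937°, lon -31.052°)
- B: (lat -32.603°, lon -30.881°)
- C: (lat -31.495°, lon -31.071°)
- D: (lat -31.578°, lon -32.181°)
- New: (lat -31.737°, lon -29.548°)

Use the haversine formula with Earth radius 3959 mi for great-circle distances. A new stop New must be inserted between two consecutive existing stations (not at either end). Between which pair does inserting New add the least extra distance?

between B and C

Added distance for inserting New between each consecutive pair:
A–B: 140.6 mi
B–C: 112.1 mi
C–D: 180.8 mi
Smallest added distance is 112.1 mi, inserting between B and C.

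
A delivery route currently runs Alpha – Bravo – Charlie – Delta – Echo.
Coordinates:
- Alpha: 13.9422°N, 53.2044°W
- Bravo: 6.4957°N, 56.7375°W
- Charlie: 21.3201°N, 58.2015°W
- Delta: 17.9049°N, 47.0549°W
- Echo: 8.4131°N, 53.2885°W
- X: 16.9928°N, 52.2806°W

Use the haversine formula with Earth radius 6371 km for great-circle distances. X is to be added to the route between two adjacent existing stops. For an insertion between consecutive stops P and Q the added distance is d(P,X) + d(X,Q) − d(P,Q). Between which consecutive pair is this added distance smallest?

between Charlie and Delta

Added distance for inserting X between each consecutive pair:
Alpha–Bravo: 703.4 km
Bravo–Charlie: 394.0 km
Charlie–Delta: 122.3 km
Delta–Echo: 271.5 km
Smallest added distance is 122.3 km, inserting between Charlie and Delta.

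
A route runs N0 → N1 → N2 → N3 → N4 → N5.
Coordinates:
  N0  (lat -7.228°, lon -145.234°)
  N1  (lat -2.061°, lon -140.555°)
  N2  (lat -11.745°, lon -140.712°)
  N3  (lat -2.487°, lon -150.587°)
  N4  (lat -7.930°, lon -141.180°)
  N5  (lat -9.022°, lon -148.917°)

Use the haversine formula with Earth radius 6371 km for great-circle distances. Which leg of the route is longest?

Leg distances:
N0→N1: 773.8 km
N1→N2: 1077.0 km
N2→N3: 1498.1 km
N3→N4: 1204.4 km
N4→N5: 859.5 km
The longest leg is N2–N3 at 1498.1 km.

N2–N3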